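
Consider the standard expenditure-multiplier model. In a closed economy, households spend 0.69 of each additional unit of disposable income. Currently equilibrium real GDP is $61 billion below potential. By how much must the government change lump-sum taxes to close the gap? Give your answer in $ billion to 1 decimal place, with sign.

Spending multiplier = 1/(1 − MPC) = 1/(1 − 0.69) = 1/0.31 ≈ 3.226.
Tax multiplier = −c·k = −0.69/0.31 ≈ −2.226. Need ΔY = +$61 billion, so ΔT = ΔY/(−c·k) = −(+$61 billion) × 0.31 / 0.69 ≈ −$27.4 billion.
The government should cut lump-sum taxes by $27.4 billion.

−$27.4 billion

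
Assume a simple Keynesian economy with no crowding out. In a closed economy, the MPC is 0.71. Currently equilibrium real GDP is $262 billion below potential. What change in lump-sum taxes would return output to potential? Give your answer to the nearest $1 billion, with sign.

Spending multiplier = 1/(1 − MPC) = 1/(1 − 0.71) = 1/0.29 ≈ 3.448.
Tax multiplier = −c·k = −0.71/0.29 ≈ −2.448. Need ΔY = +$262 billion, so ΔT = ΔY/(−c·k) = −(+$262 billion) × 0.29 / 0.71 ≈ −$107 billion.
The government should cut lump-sum taxes by $107 billion.

−$107 billion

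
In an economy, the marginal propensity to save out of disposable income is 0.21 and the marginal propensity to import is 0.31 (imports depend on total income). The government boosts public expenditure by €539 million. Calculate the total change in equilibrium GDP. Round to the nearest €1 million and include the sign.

MPC = 1 − MPS = 1 − 0.21 = 0.79.
Expenditure multiplier = 1/(1 − c + m) = 1/(1 − 0.79 + 0.31) = 1/0.52 ≈ 1.923.
ΔY = k × ΔG = (+€539 million) / 0.52 ≈ +€1,037 million.

+€1,037 million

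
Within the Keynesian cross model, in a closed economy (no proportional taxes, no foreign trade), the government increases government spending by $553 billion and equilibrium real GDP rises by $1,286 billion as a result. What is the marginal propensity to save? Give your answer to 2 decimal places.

Implied spending multiplier k = ΔY/ΔG = 1,286/553 ≈ 2.3255.
Since k = 1/(1 − MPC), MPC = 1 − 1/k = 1 − ΔG/ΔY = 1 − 553/1,286 ≈ 0.57.
MPS = 1 − MPC = 0.43.

0.43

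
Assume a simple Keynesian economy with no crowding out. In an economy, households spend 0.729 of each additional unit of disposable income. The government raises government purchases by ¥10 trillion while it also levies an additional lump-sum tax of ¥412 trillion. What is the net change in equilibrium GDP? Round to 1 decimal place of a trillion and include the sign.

Expenditure multiplier = 1/(1 − MPC) = 1/(1 − 0.729) = 1/0.271 ≈ 3.69.
ΔG contributes k·ΔG = (+¥10 trillion) / 0.271 ≈ +¥36.9 trillion.
ΔT of +¥412 trillion changes first-round spending by −c·ΔT = −¥300.348 trillion, contributing k·(−c·ΔT) = (−¥300.348 trillion) / 0.271 ≈ −¥1,108.3 trillion.
Net ΔY = k(ΔG − c·ΔT) = (−¥290.348 trillion) / 0.271 ≈ −¥1,071.4 trillion.

−¥1,071.4 trillion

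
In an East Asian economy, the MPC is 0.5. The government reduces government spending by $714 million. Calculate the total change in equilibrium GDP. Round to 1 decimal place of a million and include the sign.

−$1,428.0 million

Spending multiplier = 1/(1 − MPC) = 1/(1 − 0.5) = 1/0.5 = 2.
ΔY = k × ΔG = (−$714 million) / 0.5 = −$1,428 million.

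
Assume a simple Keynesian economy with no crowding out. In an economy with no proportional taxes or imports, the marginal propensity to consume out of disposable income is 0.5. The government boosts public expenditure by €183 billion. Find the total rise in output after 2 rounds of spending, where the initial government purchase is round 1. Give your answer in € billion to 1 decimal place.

Round 1 adds ΔG = €183 billion; each later round is MPC = 0.5 times the previous.
After 2 rounds: 183 + 91.5 = ΔG·(1 − c^2)/(1 − c) = 183 × (1 − 0.25)/0.5 = €274.5 billion.

€274.5 billion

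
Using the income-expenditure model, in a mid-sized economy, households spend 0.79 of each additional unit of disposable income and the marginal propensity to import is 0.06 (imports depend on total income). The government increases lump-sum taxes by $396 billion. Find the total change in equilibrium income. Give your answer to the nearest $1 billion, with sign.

A lump-sum tax change of +$396 billion shifts disposable income by −$396 billion; first-round consumption changes by −c × ΔT = −0.79 × (+$396 billion) = −$312.84 billion.
Expenditure multiplier = 1/(1 − c + m) = 1/(1 − 0.79 + 0.06) = 1/0.27 ≈ 3.704.
The tax multiplier is −c × k ≈ −2.926, so ΔY = k × (−c·ΔT) = (−$312.84 billion) / 0.27 ≈ −$1,159 billion.

−$1,159 billion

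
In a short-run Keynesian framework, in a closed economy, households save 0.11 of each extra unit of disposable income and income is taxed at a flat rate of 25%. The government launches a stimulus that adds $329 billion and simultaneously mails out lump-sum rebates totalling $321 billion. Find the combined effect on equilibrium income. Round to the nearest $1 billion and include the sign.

+$1,849 billion

MPC = 1 − MPS = 1 − 0.11 = 0.89.
Expenditure multiplier = 1/(1 − c(1−t)) = 1/(1 − 0.89×0.75) = 1/0.3325 ≈ 3.008.
ΔG contributes k·ΔG = (+$329 billion) / 0.3325 ≈ +$989.5 billion.
ΔT of −$321 billion changes first-round spending by −c·ΔT = +$285.69 billion, contributing k·(−c·ΔT) = (+$285.69 billion) / 0.3325 ≈ +$859.2 billion.
Net ΔY = k(ΔG − c·ΔT) = (+$614.69 billion) / 0.3325 ≈ +$1,849 billion.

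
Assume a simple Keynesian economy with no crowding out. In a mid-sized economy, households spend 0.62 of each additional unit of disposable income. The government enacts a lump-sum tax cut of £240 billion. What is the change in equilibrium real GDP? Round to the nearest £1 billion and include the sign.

A lump-sum tax change of −£240 billion shifts disposable income by +£240 billion; first-round consumption changes by −c × ΔT = −0.62 × (−£240 billion) = +£148.8 billion.
Expenditure multiplier = 1/(1 − MPC) = 1/(1 − 0.62) = 1/0.38 ≈ 2.632.
The tax multiplier is −c × k ≈ −1.632, so ΔY = k × (−c·ΔT) = (+£148.8 billion) / 0.38 ≈ +£392 billion.

+£392 billion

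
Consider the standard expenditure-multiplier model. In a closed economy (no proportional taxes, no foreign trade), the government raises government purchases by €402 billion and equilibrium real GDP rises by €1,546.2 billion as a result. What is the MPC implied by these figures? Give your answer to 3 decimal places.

Implied spending multiplier k = ΔY/ΔG = 1,546.2/402 ≈ 3.8463.
Since k = 1/(1 − MPC), MPC = 1 − 1/k = 1 − ΔG/ΔY = 1 − 402/1,546.2 ≈ 0.740.

0.740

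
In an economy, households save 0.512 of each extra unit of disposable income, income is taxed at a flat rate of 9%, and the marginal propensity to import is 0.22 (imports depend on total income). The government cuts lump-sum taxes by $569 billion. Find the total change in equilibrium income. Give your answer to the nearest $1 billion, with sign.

+$358 billion

MPC = 1 − MPS = 1 − 0.512 = 0.488.
A lump-sum tax change of −$569 billion shifts disposable income by +$569 billion; first-round consumption changes by −c × ΔT = −0.488 × (−$569 billion) = +$277.672 billion.
Expenditure multiplier = 1/(1 − c(1−t) + m) = 1/(1 − 0.488×0.91 + 0.22) = 1/0.77592 ≈ 1.289.
The tax multiplier is −c × k ≈ −0.629, so ΔY = k × (−c·ΔT) = (+$277.672 billion) / 0.77592 ≈ +$358 billion.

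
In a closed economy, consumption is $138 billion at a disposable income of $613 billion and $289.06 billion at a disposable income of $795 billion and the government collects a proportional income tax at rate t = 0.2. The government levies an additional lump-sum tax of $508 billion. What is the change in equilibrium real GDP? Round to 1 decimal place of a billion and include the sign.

−$1,254.9 billion

MPC = ΔC/ΔYd = (289.06 − 138)/(795 − 613) = 151.06/182 = 0.83.
A lump-sum tax change of +$508 billion shifts disposable income by −$508 billion; first-round consumption changes by −c × ΔT = −0.83 × (+$508 billion) = −$421.64 billion.
Expenditure multiplier = 1/(1 − c(1−t)) = 1/(1 − 0.83×0.8) = 1/0.336 ≈ 2.976.
The tax multiplier is −c × k ≈ −2.47, so ΔY = k × (−c·ΔT) = (−$421.64 billion) / 0.336 ≈ −$1,254.9 billion.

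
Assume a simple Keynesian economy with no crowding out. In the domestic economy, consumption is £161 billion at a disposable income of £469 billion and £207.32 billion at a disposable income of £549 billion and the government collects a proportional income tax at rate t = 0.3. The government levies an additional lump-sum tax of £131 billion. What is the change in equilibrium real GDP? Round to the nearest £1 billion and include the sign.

−£128 billion

MPC = ΔC/ΔYd = (207.32 − 161)/(549 − 469) = 46.32/80 = 0.579.
A lump-sum tax change of +£131 billion shifts disposable income by −£131 billion; first-round consumption changes by −c × ΔT = −0.579 × (+£131 billion) = −£75.849 billion.
Expenditure multiplier = 1/(1 − c(1−t)) = 1/(1 − 0.579×0.7) = 1/0.5947 ≈ 1.682.
The tax multiplier is −c × k ≈ −0.974, so ΔY = k × (−c·ΔT) = (−£75.849 billion) / 0.5947 ≈ −£128 billion.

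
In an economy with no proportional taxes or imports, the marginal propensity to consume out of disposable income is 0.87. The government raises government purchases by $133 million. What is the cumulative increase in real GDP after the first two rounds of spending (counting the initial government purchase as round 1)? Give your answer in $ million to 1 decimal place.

$248.7 million

Round 1 adds ΔG = $133 million; each later round is MPC = 0.87 times the previous.
After 2 rounds: 133 + 115.71 = ΔG·(1 − c^2)/(1 − c) = 133 × (1 − 0.7569)/0.13 ≈ $248.7 million.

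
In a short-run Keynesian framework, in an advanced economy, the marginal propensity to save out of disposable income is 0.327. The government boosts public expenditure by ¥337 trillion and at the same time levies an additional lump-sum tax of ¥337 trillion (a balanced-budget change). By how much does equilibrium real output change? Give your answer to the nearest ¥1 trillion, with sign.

+¥337 trillion

MPC = 1 − MPS = 1 − 0.327 = 0.673.
Expenditure multiplier = 1/(1 − MPC) = 1/(1 − 0.673) = 1/0.327 ≈ 3.058.
ΔG contributes k·ΔG = (+¥337 trillion) / 0.327 ≈ +¥1,030.6 trillion.
ΔT of +¥337 trillion changes first-round spending by −c·ΔT = −¥226.801 trillion, contributing k·(−c·ΔT) = (−¥226.801 trillion) / 0.327 ≈ −¥693.6 trillion.
With ΔG = ΔT and no other leakages, the balanced-budget multiplier is 1, so ΔY = ΔG = +¥337 trillion.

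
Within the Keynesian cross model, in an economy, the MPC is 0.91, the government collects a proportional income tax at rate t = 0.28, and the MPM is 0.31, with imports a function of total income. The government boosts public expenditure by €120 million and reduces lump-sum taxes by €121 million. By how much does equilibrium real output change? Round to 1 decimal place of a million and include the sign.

Expenditure multiplier = 1/(1 − c(1−t) + m) = 1/(1 − 0.91×0.72 + 0.31) = 1/0.6548 ≈ 1.527.
ΔG contributes k·ΔG = (+€120 million) / 0.6548 ≈ +€183.3 million.
ΔT of −€121 million changes first-round spending by −c·ΔT = +€110.11 million, contributing k·(−c·ΔT) = (+€110.11 million) / 0.6548 ≈ +€168.2 million.
Net ΔY = k(ΔG − c·ΔT) = (+€230.11 million) / 0.6548 ≈ +€351.4 million.

+€351.4 million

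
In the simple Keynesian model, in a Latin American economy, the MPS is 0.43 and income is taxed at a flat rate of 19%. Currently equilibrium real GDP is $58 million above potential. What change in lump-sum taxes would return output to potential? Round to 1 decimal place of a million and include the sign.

+$54.8 million

MPC = 1 − MPS = 1 − 0.43 = 0.57.
Spending multiplier = 1/(1 − c(1−t)) = 1/(1 − 0.57×0.81) = 1/0.5383 ≈ 1.858.
Tax multiplier = −c·k = −0.57/0.5383 ≈ −1.059. Need ΔY = −$58 million, so ΔT = ΔY/(−c·k) = −(−$58 million) × 0.5383 / 0.57 ≈ +$54.8 million.
The government should raise lump-sum taxes by $54.8 million.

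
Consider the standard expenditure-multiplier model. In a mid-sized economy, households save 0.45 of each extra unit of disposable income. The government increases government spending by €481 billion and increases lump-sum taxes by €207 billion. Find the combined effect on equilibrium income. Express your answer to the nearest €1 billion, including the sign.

MPC = 1 − MPS = 1 − 0.45 = 0.55.
Expenditure multiplier = 1/(1 − MPC) = 1/(1 − 0.55) = 1/0.45 ≈ 2.222.
ΔG contributes k·ΔG = (+€481 billion) / 0.45 ≈ +€1,068.9 billion.
ΔT of +€207 billion changes first-round spending by −c·ΔT = −€113.85 billion, contributing k·(−c·ΔT) = (−€113.85 billion) / 0.45 = −€253 billion.
Net ΔY = k(ΔG − c·ΔT) = (+€367.15 billion) / 0.45 ≈ +€816 billion.

+€816 billion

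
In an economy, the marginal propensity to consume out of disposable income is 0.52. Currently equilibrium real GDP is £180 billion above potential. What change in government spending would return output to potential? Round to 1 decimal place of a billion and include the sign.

−£86.4 billion

Spending multiplier = 1/(1 − MPC) = 1/(1 − 0.52) = 1/0.48 ≈ 2.083.
Need ΔY = −£180 billion, so ΔG = ΔY/k = (−£180 billion) × 0.48 = −£86.4 billion.
The government should cut government spending by £86.4 billion.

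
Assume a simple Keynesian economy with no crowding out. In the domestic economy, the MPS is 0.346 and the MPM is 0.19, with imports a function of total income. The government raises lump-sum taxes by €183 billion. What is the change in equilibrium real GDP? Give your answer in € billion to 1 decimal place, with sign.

−€223.3 billion

MPC = 1 − MPS = 1 − 0.346 = 0.654.
A lump-sum tax change of +€183 billion shifts disposable income by −€183 billion; first-round consumption changes by −c × ΔT = −0.654 × (+€183 billion) = −€119.682 billion.
Expenditure multiplier = 1/(1 − c + m) = 1/(1 − 0.654 + 0.19) = 1/0.536 ≈ 1.866.
The tax multiplier is −c × k ≈ −1.22, so ΔY = k × (−c·ΔT) = (−€119.682 billion) / 0.536 ≈ −€223.3 billion.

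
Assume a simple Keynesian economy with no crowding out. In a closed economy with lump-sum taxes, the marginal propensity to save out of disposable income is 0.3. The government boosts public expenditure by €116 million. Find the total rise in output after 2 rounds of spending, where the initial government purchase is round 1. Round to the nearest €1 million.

MPC = 1 − MPS = 1 − 0.3 = 0.7.
Round 1 adds ΔG = €116 million; each later round is MPC = 0.7 times the previous.
After 2 rounds: 116 + 81.2 = ΔG·(1 − c^2)/(1 − c) = 116 × (1 − 0.49)/0.3 ≈ €197 million.

€197 million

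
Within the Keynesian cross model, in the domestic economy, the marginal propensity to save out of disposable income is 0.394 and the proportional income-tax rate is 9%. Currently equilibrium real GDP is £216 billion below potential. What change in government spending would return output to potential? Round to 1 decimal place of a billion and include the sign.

+£96.9 billion

MPC = 1 − MPS = 1 − 0.394 = 0.606.
Spending multiplier = 1/(1 − c(1−t)) = 1/(1 − 0.606×0.91) = 1/0.44854 ≈ 2.229.
Need ΔY = +£216 billion, so ΔG = ΔY/k = (+£216 billion) × 0.44854 ≈ +£96.9 billion.
The government should increase government spending by £96.9 billion.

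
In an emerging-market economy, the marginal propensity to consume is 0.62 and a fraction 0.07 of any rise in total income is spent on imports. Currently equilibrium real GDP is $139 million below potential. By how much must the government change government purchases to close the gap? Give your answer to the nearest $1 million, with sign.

+$63 million

Spending multiplier = 1/(1 − c + m) = 1/(1 − 0.62 + 0.07) = 1/0.45 ≈ 2.222.
Need ΔY = +$139 million, so ΔG = ΔY/k = (+$139 million) × 0.45 ≈ +$63 million.
The government should increase government purchases by $63 million.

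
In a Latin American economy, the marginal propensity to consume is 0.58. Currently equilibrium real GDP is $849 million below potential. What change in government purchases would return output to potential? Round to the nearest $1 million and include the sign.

Spending multiplier = 1/(1 − MPC) = 1/(1 − 0.58) = 1/0.42 ≈ 2.381.
Need ΔY = +$849 million, so ΔG = ΔY/k = (+$849 million) × 0.42 ≈ +$357 million.
The government should increase government purchases by $357 million.

+$357 million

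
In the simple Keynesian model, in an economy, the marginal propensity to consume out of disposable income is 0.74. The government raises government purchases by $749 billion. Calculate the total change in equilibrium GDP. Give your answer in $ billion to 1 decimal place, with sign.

Expenditure multiplier = 1/(1 − MPC) = 1/(1 − 0.74) = 1/0.26 ≈ 3.846.
ΔY = k × ΔG = (+$749 billion) / 0.26 ≈ +$2,880.8 billion.

+$2,880.8 billion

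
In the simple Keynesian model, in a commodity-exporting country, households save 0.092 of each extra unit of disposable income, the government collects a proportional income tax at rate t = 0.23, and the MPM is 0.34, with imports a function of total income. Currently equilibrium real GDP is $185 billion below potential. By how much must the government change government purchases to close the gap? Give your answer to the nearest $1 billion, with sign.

MPC = 1 − MPS = 1 − 0.092 = 0.908.
Spending multiplier = 1/(1 − c(1−t) + m) = 1/(1 − 0.908×0.77 + 0.34) = 1/0.64084 ≈ 1.56.
Need ΔY = +$185 billion, so ΔG = ΔY/k = (+$185 billion) × 0.64084 ≈ +$119 billion.
The government should increase government purchases by $119 billion.

+$119 billion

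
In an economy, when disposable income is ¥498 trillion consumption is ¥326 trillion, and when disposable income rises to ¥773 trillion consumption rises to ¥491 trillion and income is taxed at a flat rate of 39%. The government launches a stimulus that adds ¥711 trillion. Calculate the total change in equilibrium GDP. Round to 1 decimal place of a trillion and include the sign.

MPC = ΔC/ΔYd = (491 − 326)/(773 − 498) = 165/275 = 0.6.
Expenditure multiplier = 1/(1 − c(1−t)) = 1/(1 − 0.6×0.61) = 1/0.634 ≈ 1.577.
ΔY = k × ΔG = (+¥711 trillion) / 0.634 ≈ +¥1,121.5 trillion.

+¥1,121.5 trillion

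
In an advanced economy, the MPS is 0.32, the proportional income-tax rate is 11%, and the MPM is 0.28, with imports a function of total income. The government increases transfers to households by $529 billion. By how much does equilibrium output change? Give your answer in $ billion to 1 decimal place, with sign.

MPC = 1 − MPS = 1 − 0.32 = 0.68.
The transfer change shifts disposable income by +$529 billion, so first-round consumption changes by c·ΔTR = 0.68 × (+$529 billion) = +$359.72 billion.
Expenditure multiplier = 1/(1 − c(1−t) + m) = 1/(1 − 0.68×0.89 + 0.28) = 1/0.6748 ≈ 1.482.
The transfer multiplier is c × k ≈ 1.008, so ΔY = k × (c·ΔTR) = (+$359.72 billion) / 0.6748 ≈ +$533.1 billion.

+$533.1 billion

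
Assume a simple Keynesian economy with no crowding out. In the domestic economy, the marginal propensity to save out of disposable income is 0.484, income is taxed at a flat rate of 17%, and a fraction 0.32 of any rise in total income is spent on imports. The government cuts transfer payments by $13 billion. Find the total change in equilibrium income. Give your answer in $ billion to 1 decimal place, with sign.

−$7.5 billion

MPC = 1 − MPS = 1 − 0.484 = 0.516.
The transfer change shifts disposable income by −$13 billion, so first-round consumption changes by c·ΔTR = 0.516 × (−$13 billion) = −$6.708 billion.
Expenditure multiplier = 1/(1 − c(1−t) + m) = 1/(1 − 0.516×0.83 + 0.32) = 1/0.89172 ≈ 1.121.
The transfer multiplier is c × k ≈ 0.579, so ΔY = k × (c·ΔTR) = (−$6.708 billion) / 0.89172 ≈ −$7.5 billion.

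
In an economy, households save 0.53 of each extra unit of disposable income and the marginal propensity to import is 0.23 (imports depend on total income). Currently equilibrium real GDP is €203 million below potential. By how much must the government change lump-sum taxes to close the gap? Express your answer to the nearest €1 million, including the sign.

MPC = 1 − MPS = 1 − 0.53 = 0.47.
Spending multiplier = 1/(1 − c + m) = 1/(1 − 0.47 + 0.23) = 1/0.76 ≈ 1.316.
Tax multiplier = −c·k = −0.47/0.76 ≈ −0.618. Need ΔY = +€203 million, so ΔT = ΔY/(−c·k) = −(+€203 million) × 0.76 / 0.47 ≈ −€328 million.
The government should cut lump-sum taxes by €328 million.

−€328 million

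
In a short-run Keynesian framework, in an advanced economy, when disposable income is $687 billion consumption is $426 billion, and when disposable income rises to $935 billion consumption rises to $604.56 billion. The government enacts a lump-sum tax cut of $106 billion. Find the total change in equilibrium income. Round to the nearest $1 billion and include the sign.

MPC = ΔC/ΔYd = (604.56 − 426)/(935 − 687) = 178.56/248 = 0.72.
A lump-sum tax change of −$106 billion shifts disposable income by +$106 billion; first-round consumption changes by −c × ΔT = −0.72 × (−$106 billion) = +$76.32 billion.
Expenditure multiplier = 1/(1 − MPC) = 1/(1 − 0.72) = 1/0.28 ≈ 3.571.
The tax multiplier is −c × k ≈ −2.571, so ΔY = k × (−c·ΔT) = (+$76.32 billion) / 0.28 ≈ +$273 billion.

+$273 billion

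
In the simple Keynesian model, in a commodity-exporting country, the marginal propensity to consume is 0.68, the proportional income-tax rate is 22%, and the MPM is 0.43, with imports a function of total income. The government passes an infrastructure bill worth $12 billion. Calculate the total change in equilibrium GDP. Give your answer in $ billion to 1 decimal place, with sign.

+$13.3 billion

Expenditure multiplier = 1/(1 − c(1−t) + m) = 1/(1 − 0.68×0.78 + 0.43) = 1/0.8996 ≈ 1.112.
ΔY = k × ΔG = (+$12 billion) / 0.8996 ≈ +$13.3 billion.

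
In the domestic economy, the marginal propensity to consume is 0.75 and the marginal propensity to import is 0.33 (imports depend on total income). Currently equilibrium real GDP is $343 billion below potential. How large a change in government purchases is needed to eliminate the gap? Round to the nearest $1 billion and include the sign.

+$199 billion

Spending multiplier = 1/(1 − c + m) = 1/(1 − 0.75 + 0.33) = 1/0.58 ≈ 1.724.
Need ΔY = +$343 billion, so ΔG = ΔY/k = (+$343 billion) × 0.58 ≈ +$199 billion.
The government should increase government purchases by $199 billion.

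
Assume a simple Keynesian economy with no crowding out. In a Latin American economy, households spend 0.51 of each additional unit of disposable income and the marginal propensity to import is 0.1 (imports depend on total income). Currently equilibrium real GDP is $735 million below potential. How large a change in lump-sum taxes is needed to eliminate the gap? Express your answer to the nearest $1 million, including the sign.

Spending multiplier = 1/(1 − c + m) = 1/(1 − 0.51 + 0.1) = 1/0.59 ≈ 1.695.
Tax multiplier = −c·k = −0.51/0.59 ≈ −0.864. Need ΔY = +$735 million, so ΔT = ΔY/(−c·k) = −(+$735 million) × 0.59 / 0.51 ≈ −$850 million.
The government should cut lump-sum taxes by $850 million.

−$850 million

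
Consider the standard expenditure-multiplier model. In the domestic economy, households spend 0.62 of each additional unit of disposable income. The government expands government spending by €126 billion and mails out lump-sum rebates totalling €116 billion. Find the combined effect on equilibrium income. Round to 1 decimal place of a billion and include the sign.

Expenditure multiplier = 1/(1 − MPC) = 1/(1 − 0.62) = 1/0.38 ≈ 2.632.
ΔG contributes k·ΔG = (+€126 billion) / 0.38 ≈ +€331.6 billion.
ΔT of −€116 billion changes first-round spending by −c·ΔT = +€71.92 billion, contributing k·(−c·ΔT) = (+€71.92 billion) / 0.38 ≈ +€189.3 billion.
Net ΔY = k(ΔG − c·ΔT) = (+€197.92 billion) / 0.38 ≈ +€520.8 billion.

+€520.8 billion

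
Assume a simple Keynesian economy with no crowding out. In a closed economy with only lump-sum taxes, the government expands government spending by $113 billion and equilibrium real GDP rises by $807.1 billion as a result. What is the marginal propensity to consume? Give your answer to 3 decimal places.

Implied spending multiplier k = ΔY/ΔG = 807.1/113 ≈ 7.1425.
Since k = 1/(1 − MPC), MPC = 1 − 1/k = 1 − ΔG/ΔY = 1 − 113/807.1 ≈ 0.860.

0.860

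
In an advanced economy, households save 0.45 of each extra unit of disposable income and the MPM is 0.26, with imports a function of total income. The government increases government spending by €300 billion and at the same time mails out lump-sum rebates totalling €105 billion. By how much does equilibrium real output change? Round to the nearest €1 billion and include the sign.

MPC = 1 − MPS = 1 − 0.45 = 0.55.
Expenditure multiplier = 1/(1 − c + m) = 1/(1 − 0.55 + 0.26) = 1/0.71 ≈ 1.408.
ΔG contributes k·ΔG = (+€300 billion) / 0.71 ≈ +€422.5 billion.
ΔT of −€105 billion changes first-round spending by −c·ΔT = +€57.75 billion, contributing k·(−c·ΔT) = (+€57.75 billion) / 0.71 ≈ +€81.3 billion.
Net ΔY = k(ΔG − c·ΔT) = (+€357.75 billion) / 0.71 ≈ +€504 billion.

+€504 billion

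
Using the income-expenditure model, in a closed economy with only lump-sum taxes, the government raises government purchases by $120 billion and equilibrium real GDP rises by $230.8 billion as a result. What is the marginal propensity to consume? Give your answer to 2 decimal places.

0.48

Implied spending multiplier k = ΔY/ΔG = 230.8/120 ≈ 1.9233.
Since k = 1/(1 − MPC), MPC = 1 − 1/k = 1 − ΔG/ΔY = 1 − 120/230.8 ≈ 0.48.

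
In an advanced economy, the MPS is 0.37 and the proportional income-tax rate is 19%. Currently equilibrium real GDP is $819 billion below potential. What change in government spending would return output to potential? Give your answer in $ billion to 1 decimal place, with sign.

MPC = 1 − MPS = 1 − 0.37 = 0.63.
Spending multiplier = 1/(1 − c(1−t)) = 1/(1 − 0.63×0.81) = 1/0.4897 ≈ 2.042.
Need ΔY = +$819 billion, so ΔG = ΔY/k = (+$819 billion) × 0.4897 ≈ +$401.1 billion.
The government should increase government spending by $401.1 billion.

+$401.1 billion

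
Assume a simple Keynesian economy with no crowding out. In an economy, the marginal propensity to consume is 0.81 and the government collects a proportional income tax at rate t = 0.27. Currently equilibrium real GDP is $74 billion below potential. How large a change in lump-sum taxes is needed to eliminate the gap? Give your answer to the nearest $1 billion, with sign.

−$37 billion

Spending multiplier = 1/(1 − c(1−t)) = 1/(1 − 0.81×0.73) = 1/0.4087 ≈ 2.447.
Tax multiplier = −c·k = −0.81/0.4087 ≈ −1.982. Need ΔY = +$74 billion, so ΔT = ΔY/(−c·k) = −(+$74 billion) × 0.4087 / 0.81 ≈ −$37 billion.
The government should cut lump-sum taxes by $37 billion.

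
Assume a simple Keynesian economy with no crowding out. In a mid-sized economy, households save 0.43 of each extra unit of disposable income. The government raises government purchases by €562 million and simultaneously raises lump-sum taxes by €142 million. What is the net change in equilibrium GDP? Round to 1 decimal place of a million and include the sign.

+€1,118.7 million

MPC = 1 − MPS = 1 − 0.43 = 0.57.
Expenditure multiplier = 1/(1 − MPC) = 1/(1 − 0.57) = 1/0.43 ≈ 2.326.
ΔG contributes k·ΔG = (+€562 million) / 0.43 ≈ +€1,307 million.
ΔT of +€142 million changes first-round spending by −c·ΔT = −€80.94 million, contributing k·(−c·ΔT) = (−€80.94 million) / 0.43 ≈ −€188.2 million.
Net ΔY = k(ΔG − c·ΔT) = (+€481.06 million) / 0.43 ≈ +€1,118.7 million.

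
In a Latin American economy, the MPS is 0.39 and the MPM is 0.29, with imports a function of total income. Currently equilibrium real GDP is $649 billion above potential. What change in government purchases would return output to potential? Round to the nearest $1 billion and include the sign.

−$441 billion

MPC = 1 − MPS = 1 − 0.39 = 0.61.
Spending multiplier = 1/(1 − c + m) = 1/(1 − 0.61 + 0.29) = 1/0.68 ≈ 1.471.
Need ΔY = −$649 billion, so ΔG = ΔY/k = (−$649 billion) × 0.68 ≈ −$441 billion.
The government should cut government purchases by $441 billion.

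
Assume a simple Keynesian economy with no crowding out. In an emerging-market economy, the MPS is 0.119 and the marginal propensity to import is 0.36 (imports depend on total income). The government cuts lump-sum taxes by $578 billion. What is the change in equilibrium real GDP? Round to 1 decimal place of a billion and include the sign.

+$1,063.1 billion

MPC = 1 − MPS = 1 − 0.119 = 0.881.
A lump-sum tax change of −$578 billion shifts disposable income by +$578 billion; first-round consumption changes by −c × ΔT = −0.881 × (−$578 billion) = +$509.218 billion.
Expenditure multiplier = 1/(1 − c + m) = 1/(1 − 0.881 + 0.36) = 1/0.479 ≈ 2.088.
The tax multiplier is −c × k ≈ −1.839, so ΔY = k × (−c·ΔT) = (+$509.218 billion) / 0.479 ≈ +$1,063.1 billion.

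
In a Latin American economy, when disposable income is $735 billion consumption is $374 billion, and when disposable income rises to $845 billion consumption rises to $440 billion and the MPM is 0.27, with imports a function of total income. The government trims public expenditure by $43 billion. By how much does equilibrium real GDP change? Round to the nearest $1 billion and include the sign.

MPC = ΔC/ΔYd = (440 − 374)/(845 − 735) = 66/110 = 0.6.
Government-spending multiplier = 1/(1 − c + m) = 1/(1 − 0.6 + 0.27) = 1/0.67 ≈ 1.493.
ΔY = k × ΔG = (−$43 billion) / 0.67 ≈ −$64 billion.

−$64 billion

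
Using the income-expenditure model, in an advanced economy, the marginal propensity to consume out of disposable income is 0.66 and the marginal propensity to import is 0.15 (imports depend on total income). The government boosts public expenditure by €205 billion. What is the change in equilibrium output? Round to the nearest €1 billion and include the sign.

+€418 billion

Spending multiplier = 1/(1 − c + m) = 1/(1 − 0.66 + 0.15) = 1/0.49 ≈ 2.041.
ΔY = k × ΔG = (+€205 billion) / 0.49 ≈ +€418 billion.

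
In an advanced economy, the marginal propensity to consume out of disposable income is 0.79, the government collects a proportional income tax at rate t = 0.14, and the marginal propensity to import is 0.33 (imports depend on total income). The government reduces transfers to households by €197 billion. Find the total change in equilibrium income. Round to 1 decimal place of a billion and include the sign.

−€239.2 billion

The transfer change shifts disposable income by −€197 billion, so first-round consumption changes by c·ΔTR = 0.79 × (−€197 billion) = −€155.63 billion.
Expenditure multiplier = 1/(1 − c(1−t) + m) = 1/(1 − 0.79×0.86 + 0.33) = 1/0.6506 ≈ 1.537.
The transfer multiplier is c × k ≈ 1.214, so ΔY = k × (c·ΔTR) = (−€155.63 billion) / 0.6506 ≈ −€239.2 billion.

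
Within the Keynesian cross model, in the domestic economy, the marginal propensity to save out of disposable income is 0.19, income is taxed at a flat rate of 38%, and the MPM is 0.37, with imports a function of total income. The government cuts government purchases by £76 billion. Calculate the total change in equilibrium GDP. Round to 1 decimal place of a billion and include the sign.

MPC = 1 − MPS = 1 − 0.19 = 0.81.
Government-spending multiplier = 1/(1 − c(1−t) + m) = 1/(1 − 0.81×0.62 + 0.37) = 1/0.8678 ≈ 1.152.
ΔY = k × ΔG = (−£76 billion) / 0.8678 ≈ −£87.6 billion.

−£87.6 billion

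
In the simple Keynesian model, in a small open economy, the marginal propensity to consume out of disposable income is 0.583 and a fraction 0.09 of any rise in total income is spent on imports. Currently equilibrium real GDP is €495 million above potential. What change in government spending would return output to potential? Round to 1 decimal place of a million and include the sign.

Spending multiplier = 1/(1 − c + m) = 1/(1 − 0.583 + 0.09) = 1/0.507 ≈ 1.972.
Need ΔY = −€495 million, so ΔG = ΔY/k = (−€495 million) × 0.507 ≈ −€251 million.
The government should cut government spending by €251 million.

−€251.0 million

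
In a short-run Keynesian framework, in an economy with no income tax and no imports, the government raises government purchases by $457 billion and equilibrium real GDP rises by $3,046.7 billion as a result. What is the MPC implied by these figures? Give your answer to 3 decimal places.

Implied spending multiplier k = ΔY/ΔG = 3,046.7/457 ≈ 6.6667.
Since k = 1/(1 − MPC), MPC = 1 − 1/k = 1 − ΔG/ΔY = 1 − 457/3,046.7 ≈ 0.850.

0.850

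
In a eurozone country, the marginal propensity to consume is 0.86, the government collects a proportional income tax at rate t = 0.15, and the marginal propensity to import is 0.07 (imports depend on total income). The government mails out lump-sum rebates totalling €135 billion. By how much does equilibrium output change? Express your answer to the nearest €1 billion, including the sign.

A lump-sum tax change of −€135 billion shifts disposable income by +€135 billion; first-round consumption changes by −c × ΔT = −0.86 × (−€135 billion) = +€116.1 billion.
Expenditure multiplier = 1/(1 − c(1−t) + m) = 1/(1 − 0.86×0.85 + 0.07) = 1/0.339 ≈ 2.95.
The tax multiplier is −c × k ≈ −2.537, so ΔY = k × (−c·ΔT) = (+€116.1 billion) / 0.339 ≈ +€342 billion.

+€342 billion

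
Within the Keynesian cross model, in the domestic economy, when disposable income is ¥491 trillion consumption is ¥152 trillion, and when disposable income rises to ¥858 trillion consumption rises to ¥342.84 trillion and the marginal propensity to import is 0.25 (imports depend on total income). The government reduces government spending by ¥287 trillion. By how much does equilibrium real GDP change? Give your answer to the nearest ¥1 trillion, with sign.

MPC = ΔC/ΔYd = (342.84 − 152)/(858 − 491) = 190.84/367 = 0.52.
Government-spending multiplier = 1/(1 − c + m) = 1/(1 − 0.52 + 0.25) = 1/0.73 ≈ 1.37.
ΔY = k × ΔG = (−¥287 trillion) / 0.73 ≈ −¥393 trillion.

−¥393 trillion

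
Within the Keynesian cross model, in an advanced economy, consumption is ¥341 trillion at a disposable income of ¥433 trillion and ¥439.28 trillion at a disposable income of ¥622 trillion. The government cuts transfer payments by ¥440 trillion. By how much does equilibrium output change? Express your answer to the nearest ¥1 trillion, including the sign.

MPC = ΔC/ΔYd = (439.28 − 341)/(622 − 433) = 98.28/189 = 0.52.
The transfer change shifts disposable income by −¥440 trillion, so first-round consumption changes by c·ΔTR = 0.52 × (−¥440 trillion) = −¥228.8 trillion.
Expenditure multiplier = 1/(1 − MPC) = 1/(1 − 0.52) = 1/0.48 ≈ 2.083.
The transfer multiplier is c × k ≈ 1.083, so ΔY = k × (c·ΔTR) = (−¥228.8 trillion) / 0.48 ≈ −¥477 trillion.

−¥477 trillion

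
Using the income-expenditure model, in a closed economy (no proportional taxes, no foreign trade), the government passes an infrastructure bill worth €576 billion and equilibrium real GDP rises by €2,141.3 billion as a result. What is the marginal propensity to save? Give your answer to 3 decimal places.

Implied spending multiplier k = ΔY/ΔG = 2,141.3/576 ≈ 3.7175.
Since k = 1/(1 − MPC), MPC = 1 − 1/k = 1 − ΔG/ΔY = 1 − 576/2,141.3 ≈ 0.731.
MPS = 1 − MPC = 0.269.

0.269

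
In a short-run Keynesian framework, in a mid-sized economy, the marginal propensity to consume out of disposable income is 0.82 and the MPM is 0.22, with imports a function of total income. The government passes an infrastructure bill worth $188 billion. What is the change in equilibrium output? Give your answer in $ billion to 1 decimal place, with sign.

+$470.0 billion

Government-spending multiplier = 1/(1 − c + m) = 1/(1 − 0.82 + 0.22) = 1/0.4 = 2.5.
ΔY = k × ΔG = (+$188 billion) / 0.4 = +$470 billion.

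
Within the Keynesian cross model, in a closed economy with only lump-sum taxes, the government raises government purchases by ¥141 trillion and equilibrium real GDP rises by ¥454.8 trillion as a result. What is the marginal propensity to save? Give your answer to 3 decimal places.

Implied spending multiplier k = ΔY/ΔG = 454.8/141 ≈ 3.2255.
Since k = 1/(1 − MPC), MPC = 1 − 1/k = 1 − ΔG/ΔY = 1 − 141/454.8 ≈ 0.690.
MPS = 1 − MPC = 0.310.

0.310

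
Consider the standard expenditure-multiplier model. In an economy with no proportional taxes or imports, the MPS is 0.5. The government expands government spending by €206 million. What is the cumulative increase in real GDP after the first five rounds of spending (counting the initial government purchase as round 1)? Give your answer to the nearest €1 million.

€399 million

MPC = 1 − MPS = 1 − 0.5 = 0.5.
Round 1 adds ΔG = €206 million; each later round is MPC = 0.5 times the previous.
After 5 rounds: 206 + 103 + 51.5 + 25.75 + 12.875 = ΔG·(1 − c^5)/(1 − c) = 206 × (1 − 0.03125)/0.5 ≈ €399 million.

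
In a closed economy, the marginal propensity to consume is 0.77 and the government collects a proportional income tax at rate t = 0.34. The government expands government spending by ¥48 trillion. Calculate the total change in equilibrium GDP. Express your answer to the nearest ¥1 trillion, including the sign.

+¥98 trillion

Government-spending multiplier = 1/(1 − c(1−t)) = 1/(1 − 0.77×0.66) = 1/0.4918 ≈ 2.033.
ΔY = k × ΔG = (+¥48 trillion) / 0.4918 ≈ +¥98 trillion.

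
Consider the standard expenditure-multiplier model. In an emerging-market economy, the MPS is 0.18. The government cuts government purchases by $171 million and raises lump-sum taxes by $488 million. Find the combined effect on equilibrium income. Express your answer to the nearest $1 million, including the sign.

MPC = 1 − MPS = 1 − 0.18 = 0.82.
Expenditure multiplier = 1/(1 − MPC) = 1/(1 − 0.82) = 1/0.18 ≈ 5.556.
ΔG contributes k·ΔG = (−$171 million) / 0.18 = −$950 million.
ΔT of +$488 million changes first-round spending by −c·ΔT = −$400.16 million, contributing k·(−c·ΔT) = (−$400.16 million) / 0.18 ≈ −$2,223.1 million.
Net ΔY = k(ΔG − c·ΔT) = (−$571.16 million) / 0.18 ≈ −$3,173 million.

−$3,173 million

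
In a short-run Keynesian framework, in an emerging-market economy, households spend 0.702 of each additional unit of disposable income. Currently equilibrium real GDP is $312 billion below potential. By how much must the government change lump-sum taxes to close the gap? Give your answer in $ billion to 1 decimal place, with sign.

−$132.4 billion

Spending multiplier = 1/(1 − MPC) = 1/(1 − 0.702) = 1/0.298 ≈ 3.356.
Tax multiplier = −c·k = −0.702/0.298 ≈ −2.356. Need ΔY = +$312 billion, so ΔT = ΔY/(−c·k) = −(+$312 billion) × 0.298 / 0.702 ≈ −$132.4 billion.
The government should cut lump-sum taxes by $132.4 billion.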